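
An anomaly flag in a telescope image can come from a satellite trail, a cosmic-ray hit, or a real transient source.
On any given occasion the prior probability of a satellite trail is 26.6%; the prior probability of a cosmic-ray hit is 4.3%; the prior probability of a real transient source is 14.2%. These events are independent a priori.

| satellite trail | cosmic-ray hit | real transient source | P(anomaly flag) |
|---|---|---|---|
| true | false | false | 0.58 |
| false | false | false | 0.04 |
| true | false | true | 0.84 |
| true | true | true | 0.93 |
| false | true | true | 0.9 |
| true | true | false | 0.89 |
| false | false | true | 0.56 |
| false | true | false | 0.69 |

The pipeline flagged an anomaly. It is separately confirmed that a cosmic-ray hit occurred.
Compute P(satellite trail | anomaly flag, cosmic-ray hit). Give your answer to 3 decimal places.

P(satellite trail | anomaly flag, cosmic-ray hit) ≈ 0.311

Numerator (weight on configurations with satellite trail): 0.203123 + 0.035128 = 0.238251
The normalizing constant is 0.69*0.734*0.858 + 0.9*0.734*0.142 + 0.89*0.266*0.858 + 0.93*0.266*0.142 = 0.766599
P(satellite trail | anomaly flag, cosmic-ray hit) = 0.238251/0.766599 ≈ 0.311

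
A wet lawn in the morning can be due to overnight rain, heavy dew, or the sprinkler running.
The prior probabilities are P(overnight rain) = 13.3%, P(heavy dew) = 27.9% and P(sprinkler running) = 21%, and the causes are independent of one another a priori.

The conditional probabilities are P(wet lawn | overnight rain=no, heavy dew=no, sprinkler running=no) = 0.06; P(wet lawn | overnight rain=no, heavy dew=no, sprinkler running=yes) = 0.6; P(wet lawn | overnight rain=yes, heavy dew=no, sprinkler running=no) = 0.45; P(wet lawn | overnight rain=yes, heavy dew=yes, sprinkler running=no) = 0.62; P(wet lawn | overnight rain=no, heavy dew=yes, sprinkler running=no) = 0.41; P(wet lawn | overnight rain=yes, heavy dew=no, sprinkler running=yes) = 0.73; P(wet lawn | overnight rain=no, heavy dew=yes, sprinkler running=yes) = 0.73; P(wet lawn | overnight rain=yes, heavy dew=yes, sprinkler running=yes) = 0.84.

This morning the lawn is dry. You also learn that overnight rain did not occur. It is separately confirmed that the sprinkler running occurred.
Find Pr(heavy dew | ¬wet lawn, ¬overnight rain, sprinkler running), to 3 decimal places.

Weight on heavy dew=true, given the evidence: 0.27*0.279 = 0.075330
Normalizer over all consistent configurations: 0.4*0.721 + 0.27*0.279 = 0.363730
P(heavy dew | ¬wet lawn, ¬overnight rain, sprinkler running) = 0.075330/0.363730 ≈ 0.207

Pr(heavy dew | ¬wet lawn, ¬overnight rain, sprinkler running) ≈ 0.207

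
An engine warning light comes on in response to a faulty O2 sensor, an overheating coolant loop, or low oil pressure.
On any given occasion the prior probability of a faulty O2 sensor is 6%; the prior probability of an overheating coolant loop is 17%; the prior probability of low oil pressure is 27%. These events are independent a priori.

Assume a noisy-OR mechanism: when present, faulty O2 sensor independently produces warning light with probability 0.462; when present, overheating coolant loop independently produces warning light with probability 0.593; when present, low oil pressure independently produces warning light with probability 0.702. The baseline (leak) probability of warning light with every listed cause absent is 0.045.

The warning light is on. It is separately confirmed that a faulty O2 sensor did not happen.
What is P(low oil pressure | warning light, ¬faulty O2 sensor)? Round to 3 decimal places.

P(low oil pressure | warning light, ¬faulty O2 sensor) ≈ 0.661

Under noisy-OR, P(warning light | causes) = 1 − (1−0.045)·∏(1−qᵢ) over the active causes.
For the numerator, keep only low oil pressure=true terms: 0.160323 + 0.040583 = 0.200906
The normalizing constant is 0.045×0.83×0.73 + 0.71541×0.83×0.27 + 0.611315×0.17×0.73 + 0.884172×0.17×0.27 = 0.304035
Posterior = 0.200906 / 0.304035 ≈ 0.661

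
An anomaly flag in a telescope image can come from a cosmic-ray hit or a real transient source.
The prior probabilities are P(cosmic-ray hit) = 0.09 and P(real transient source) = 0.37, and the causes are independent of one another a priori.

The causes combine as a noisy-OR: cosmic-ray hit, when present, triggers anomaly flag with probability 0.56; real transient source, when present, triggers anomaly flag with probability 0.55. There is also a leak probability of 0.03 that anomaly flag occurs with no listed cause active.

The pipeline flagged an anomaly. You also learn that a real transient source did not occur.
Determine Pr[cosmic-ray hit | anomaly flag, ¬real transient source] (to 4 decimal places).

Under noisy-OR, P(anomaly flag | causes) = 1 − (1−0.03)·∏(1−qᵢ) over the active causes.
Numerator (weight on configurations with cosmic-ray hit): 0.5732×0.09 = 0.051588
Normalizer over all consistent configurations: 0.03×0.91 + 0.5732×0.09 = 0.078888
Posterior = 0.051588 / 0.078888 ≈ 0.6539

Pr[cosmic-ray hit | anomaly flag, ¬real transient source] ≈ 0.6539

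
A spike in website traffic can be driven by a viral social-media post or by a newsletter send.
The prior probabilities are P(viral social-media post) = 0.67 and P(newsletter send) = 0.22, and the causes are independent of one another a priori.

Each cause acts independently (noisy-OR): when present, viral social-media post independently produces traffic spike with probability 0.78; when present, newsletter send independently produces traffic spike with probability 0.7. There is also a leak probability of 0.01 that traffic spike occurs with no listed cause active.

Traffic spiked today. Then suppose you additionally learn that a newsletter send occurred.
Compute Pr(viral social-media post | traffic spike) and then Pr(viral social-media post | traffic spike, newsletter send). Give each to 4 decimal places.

Pr(viral social-media post | traffic spike) ≈ 0.9107; Pr(viral social-media post | traffic spike, newsletter send) ≈ 0.7297

Under noisy-OR, P(traffic spike | causes) = 1 − (1−0.01)·∏(1−qᵢ) over the active causes.
Enumerate the 4 (viral social-media post, newsletter send) configurations and weight by the priors:
  P(traffic spike) = 0.01*0.33*0.78 + 0.703*0.33*0.22 + 0.7822*0.67*0.78 + 0.93466*0.67*0.22
        = 0.002574 + 0.051038 + 0.408778 + 0.137769 = 0.600159
Configurations with viral social-media post contribute 0.546547, so
  P(viral social-media post | traffic spike) = 0.546547 / 0.600159 ≈ 0.9107

Now condition on the additional information:
Sum P(traffic spike|·) weighted by the priors over both values of viral social-media post:
  P(traffic spike | newsletter send) = 0.703*0.33 + 0.93466*0.67
        = 0.231990 + 0.626222 = 0.858212
The terms with viral social-media post present sum to 0.626222, so
  P(viral social-media post | traffic spike, newsletter send) = 0.626222 / 0.858212 ≈ 0.7297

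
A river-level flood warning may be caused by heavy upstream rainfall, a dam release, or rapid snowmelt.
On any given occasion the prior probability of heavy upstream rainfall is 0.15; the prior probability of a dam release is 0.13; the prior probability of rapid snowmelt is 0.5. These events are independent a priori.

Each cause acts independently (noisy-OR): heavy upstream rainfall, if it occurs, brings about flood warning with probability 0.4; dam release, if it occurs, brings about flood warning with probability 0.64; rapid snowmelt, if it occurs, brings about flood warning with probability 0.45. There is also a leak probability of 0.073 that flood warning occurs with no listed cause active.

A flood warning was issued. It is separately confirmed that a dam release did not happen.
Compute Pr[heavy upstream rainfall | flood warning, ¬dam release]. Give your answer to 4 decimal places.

Pr[heavy upstream rainfall | flood warning, ¬dam release] ≈ 0.2628

Under noisy-OR, P(flood warning | causes) = 1 − (1−0.073)·∏(1−qᵢ) over the active causes.
P(flood warning | ¬dam release) = 0.073×0.85×0.5 + 0.49015×0.85×0.5 + 0.4438×0.15×0.5 + 0.69409×0.15×0.5 = 0.031025 + 0.208314 + 0.033285 + 0.052057 = 0.324681
Of this, 0.085342 comes from 0.033285 + 0.052057 (the heavy upstream rainfall=true cases).
P(heavy upstream rainfall | flood warning, ¬dam release) = 0.085342 / 0.324681 ≈ 0.2628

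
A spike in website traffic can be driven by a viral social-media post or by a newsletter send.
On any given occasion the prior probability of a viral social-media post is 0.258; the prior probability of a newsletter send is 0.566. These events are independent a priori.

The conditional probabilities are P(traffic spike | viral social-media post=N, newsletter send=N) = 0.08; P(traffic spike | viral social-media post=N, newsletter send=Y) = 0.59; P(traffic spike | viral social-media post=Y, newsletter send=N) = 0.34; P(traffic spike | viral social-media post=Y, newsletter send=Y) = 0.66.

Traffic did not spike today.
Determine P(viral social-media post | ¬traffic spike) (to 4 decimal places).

P(viral social-media post | ¬traffic spike) ≈ 0.2087

By total probability over the 4 (viral social-media post, newsletter send) configurations:
  P(¬traffic spike) = 0.92·0.742·0.434 + 0.41·0.742·0.566 + 0.66·0.258·0.434 + 0.34·0.258·0.566
        = 0.296266 + 0.172189 + 0.073902 + 0.049650 = 0.592007
Configurations with viral social-media post contribute 0.123552, so
  P(viral social-media post | ¬traffic spike) = 0.123552 / 0.592007 ≈ 0.2087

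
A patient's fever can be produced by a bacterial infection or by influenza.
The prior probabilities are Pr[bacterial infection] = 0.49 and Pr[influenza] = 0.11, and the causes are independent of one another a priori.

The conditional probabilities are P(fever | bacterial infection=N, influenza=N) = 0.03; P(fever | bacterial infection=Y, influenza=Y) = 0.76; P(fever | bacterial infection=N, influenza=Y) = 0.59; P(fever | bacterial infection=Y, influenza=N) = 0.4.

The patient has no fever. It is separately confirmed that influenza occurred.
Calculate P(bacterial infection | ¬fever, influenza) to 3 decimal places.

P(bacterial infection | ¬fever, influenza) ≈ 0.360

P(¬fever | influenza) = 0.41×0.51 + 0.24×0.49 = 0.209100 + 0.117600 = 0.326700
The bacterial infection-present share is 0.24×0.49 = 0.117600.
P(bacterial infection | ¬fever, influenza) = 0.117600 / 0.326700 ≈ 0.360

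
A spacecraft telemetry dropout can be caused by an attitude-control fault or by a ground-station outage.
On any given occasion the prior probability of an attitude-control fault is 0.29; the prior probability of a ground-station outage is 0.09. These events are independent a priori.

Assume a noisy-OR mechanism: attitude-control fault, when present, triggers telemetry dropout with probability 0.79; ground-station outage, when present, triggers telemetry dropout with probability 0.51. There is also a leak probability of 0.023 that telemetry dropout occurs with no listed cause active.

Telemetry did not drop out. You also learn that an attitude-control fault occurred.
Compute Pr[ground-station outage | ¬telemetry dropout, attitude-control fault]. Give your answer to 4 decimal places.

Pr[ground-station outage | ¬telemetry dropout, attitude-control fault] ≈ 0.0462

Under noisy-OR, P(telemetry dropout | causes) = 1 − (1−0.023)·∏(1−qᵢ) over the active causes.
Numerator (weight on configurations with ground-station outage): 0.100533×0.09 = 0.009048
The normalizing constant is 0.20517×0.91 + 0.100533×0.09 = 0.195753
P(ground-station outage | ¬telemetry dropout, attitude-control fault) = 0.009048/0.195753 ≈ 0.0462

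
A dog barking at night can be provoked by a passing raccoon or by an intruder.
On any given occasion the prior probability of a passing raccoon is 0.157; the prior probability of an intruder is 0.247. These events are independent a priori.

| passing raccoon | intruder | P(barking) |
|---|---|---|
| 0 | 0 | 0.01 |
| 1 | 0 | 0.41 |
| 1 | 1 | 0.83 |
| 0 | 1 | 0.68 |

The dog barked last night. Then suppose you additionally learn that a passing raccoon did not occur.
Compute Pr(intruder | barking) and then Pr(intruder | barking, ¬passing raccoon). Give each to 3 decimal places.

Pr(intruder | barking) ≈ 0.760; Pr(intruder | barking, ¬passing raccoon) ≈ 0.957

By total probability over the 4 (passing raccoon, intruder) configurations:
  P(barking) = 0.01×0.843×0.753 + 0.68×0.843×0.247 + 0.41×0.157×0.753 + 0.83×0.157×0.247
        = 0.006348 + 0.141590 + 0.048471 + 0.032187 = 0.228596
Keeping only the intruder-present terms gives 0.173777, so
  P(intruder | barking) = 0.173777 / 0.228596 ≈ 0.760

With the extra evidence:
P(barking | ¬passing raccoon) = 0.01*0.753 + 0.68*0.247 = 0.007530 + 0.167960 = 0.175490
The intruder-present share is 0.68*0.247 = 0.167960.
So P(intruder | barking, ¬passing raccoon) = 0.167960/0.175490 ≈ 0.957.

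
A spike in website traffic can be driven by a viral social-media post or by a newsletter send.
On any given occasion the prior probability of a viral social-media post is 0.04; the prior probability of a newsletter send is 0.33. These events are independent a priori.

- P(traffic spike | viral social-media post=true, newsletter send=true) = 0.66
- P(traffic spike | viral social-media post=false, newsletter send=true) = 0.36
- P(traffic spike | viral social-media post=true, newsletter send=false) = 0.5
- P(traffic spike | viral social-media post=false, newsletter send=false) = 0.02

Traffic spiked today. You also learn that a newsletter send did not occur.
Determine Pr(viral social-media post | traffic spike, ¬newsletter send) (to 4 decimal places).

Pr(viral social-media post | traffic spike, ¬newsletter send) ≈ 0.5102

P(traffic spike | ¬newsletter send) = 0.02×0.96 + 0.5×0.04 = 0.019200 + 0.020000 = 0.039200
Of this, 0.020000 comes from 0.5×0.04 (the viral social-media post=true cases).
Hence the posterior is 0.020000/0.039200 ≈ 0.5102.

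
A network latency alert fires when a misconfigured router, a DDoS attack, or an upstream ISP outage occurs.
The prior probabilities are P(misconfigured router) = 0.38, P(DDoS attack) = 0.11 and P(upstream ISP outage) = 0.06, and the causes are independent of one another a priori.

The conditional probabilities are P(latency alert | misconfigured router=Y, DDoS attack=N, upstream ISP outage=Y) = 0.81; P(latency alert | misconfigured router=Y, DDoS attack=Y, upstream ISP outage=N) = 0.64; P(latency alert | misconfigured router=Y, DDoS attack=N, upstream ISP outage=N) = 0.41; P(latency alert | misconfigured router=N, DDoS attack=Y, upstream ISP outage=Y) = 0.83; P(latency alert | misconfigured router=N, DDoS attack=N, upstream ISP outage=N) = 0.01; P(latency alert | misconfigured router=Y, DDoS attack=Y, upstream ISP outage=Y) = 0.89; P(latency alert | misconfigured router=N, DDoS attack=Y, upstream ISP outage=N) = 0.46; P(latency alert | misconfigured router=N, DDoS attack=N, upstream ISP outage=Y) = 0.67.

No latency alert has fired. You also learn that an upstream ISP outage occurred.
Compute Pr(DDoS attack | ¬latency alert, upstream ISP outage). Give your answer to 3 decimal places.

Pr(DDoS attack | ¬latency alert, upstream ISP outage) ≈ 0.062

P(¬latency alert | upstream ISP outage) = 0.33·0.62·0.89 + 0.17·0.62·0.11 + 0.19·0.38·0.89 + 0.11·0.38·0.11 = 0.182094 + 0.011594 + 0.064258 + 0.004598 = 0.262544
Of this, 0.016192 comes from 0.011594 + 0.004598 (the DDoS attack=true cases).
P(DDoS attack | ¬latency alert, upstream ISP outage) = 0.016192 / 0.262544 ≈ 0.062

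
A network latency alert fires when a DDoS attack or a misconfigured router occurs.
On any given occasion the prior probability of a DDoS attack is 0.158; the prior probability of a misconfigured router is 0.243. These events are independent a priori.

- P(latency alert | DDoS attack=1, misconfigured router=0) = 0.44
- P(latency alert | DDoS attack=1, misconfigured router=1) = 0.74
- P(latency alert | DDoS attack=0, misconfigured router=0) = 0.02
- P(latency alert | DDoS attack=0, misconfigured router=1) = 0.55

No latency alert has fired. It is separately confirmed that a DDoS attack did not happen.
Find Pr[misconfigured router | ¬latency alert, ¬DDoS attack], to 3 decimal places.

Pr[misconfigured router | ¬latency alert, ¬DDoS attack] ≈ 0.128

P(¬latency alert | ¬DDoS attack) = 0.98×0.757 + 0.45×0.243 = 0.741860 + 0.109350 = 0.851210
The misconfigured router-present share is 0.45×0.243 = 0.109350.
So P(misconfigured router | ¬latency alert, ¬DDoS attack) = 0.109350/0.851210 ≈ 0.128.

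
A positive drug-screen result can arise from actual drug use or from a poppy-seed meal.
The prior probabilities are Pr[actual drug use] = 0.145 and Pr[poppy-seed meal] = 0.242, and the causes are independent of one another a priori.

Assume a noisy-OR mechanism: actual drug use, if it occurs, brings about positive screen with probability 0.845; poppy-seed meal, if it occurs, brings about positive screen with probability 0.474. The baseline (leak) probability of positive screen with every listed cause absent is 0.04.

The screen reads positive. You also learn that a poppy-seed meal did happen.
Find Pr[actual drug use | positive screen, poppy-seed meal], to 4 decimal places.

Pr[actual drug use | positive screen, poppy-seed meal] ≈ 0.2400

Under noisy-OR, P(positive screen | causes) = 1 − (1−0.04)·∏(1−qᵢ) over the active causes.
P(positive screen | poppy-seed meal) = 0.49504·0.855 + 0.921731·0.145 = 0.423259 + 0.133651 = 0.556910
Restricting to configurations with actual drug use present: 0.921731·0.145 = 0.133651.
So P(actual drug use | positive screen, poppy-seed meal) = 0.133651/0.556910 ≈ 0.2400.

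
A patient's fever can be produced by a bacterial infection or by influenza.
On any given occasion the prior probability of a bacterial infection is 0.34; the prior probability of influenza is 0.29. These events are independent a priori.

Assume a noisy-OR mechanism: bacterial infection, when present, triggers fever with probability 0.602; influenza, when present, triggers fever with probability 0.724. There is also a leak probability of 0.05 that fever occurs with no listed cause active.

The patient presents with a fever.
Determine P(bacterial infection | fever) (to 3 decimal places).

P(bacterial infection | fever) ≈ 0.592

Under noisy-OR, P(fever | causes) = 1 − (1−0.05)·∏(1−qᵢ) over the active causes.
By total probability over the 4 (bacterial infection, influenza) configurations:
  P(fever) = 0.05×0.66×0.71 + 0.7378×0.66×0.29 + 0.6219×0.34×0.71 + 0.895644×0.34×0.29
        = 0.023430 + 0.141215 + 0.150127 + 0.088310 = 0.403082
The terms with bacterial infection present sum to 0.238437, so
  P(bacterial infection | fever) = 0.238437 / 0.403082 ≈ 0.592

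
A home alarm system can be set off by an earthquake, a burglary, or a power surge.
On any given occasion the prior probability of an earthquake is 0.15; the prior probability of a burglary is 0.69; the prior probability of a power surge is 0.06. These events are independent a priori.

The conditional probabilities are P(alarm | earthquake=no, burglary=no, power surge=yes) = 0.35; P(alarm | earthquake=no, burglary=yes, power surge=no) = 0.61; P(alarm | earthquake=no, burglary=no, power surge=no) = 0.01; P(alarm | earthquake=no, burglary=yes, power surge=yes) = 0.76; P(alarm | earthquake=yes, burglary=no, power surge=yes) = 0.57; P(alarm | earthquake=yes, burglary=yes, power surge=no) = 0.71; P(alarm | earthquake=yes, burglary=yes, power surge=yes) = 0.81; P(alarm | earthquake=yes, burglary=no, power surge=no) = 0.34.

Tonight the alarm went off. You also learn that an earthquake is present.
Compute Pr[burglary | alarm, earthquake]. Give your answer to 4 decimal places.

Numerator (weight on configurations with burglary): 0.460506 + 0.033534 = 0.494040
Denominator P(alarm | earthquake): 0.34·0.31·0.94 + 0.57·0.31·0.06 + 0.71·0.69·0.94 + 0.81·0.69·0.06 = 0.603718
P(burglary | alarm, earthquake) = 0.494040/0.603718 ≈ 0.8183

Pr[burglary | alarm, earthquake] ≈ 0.8183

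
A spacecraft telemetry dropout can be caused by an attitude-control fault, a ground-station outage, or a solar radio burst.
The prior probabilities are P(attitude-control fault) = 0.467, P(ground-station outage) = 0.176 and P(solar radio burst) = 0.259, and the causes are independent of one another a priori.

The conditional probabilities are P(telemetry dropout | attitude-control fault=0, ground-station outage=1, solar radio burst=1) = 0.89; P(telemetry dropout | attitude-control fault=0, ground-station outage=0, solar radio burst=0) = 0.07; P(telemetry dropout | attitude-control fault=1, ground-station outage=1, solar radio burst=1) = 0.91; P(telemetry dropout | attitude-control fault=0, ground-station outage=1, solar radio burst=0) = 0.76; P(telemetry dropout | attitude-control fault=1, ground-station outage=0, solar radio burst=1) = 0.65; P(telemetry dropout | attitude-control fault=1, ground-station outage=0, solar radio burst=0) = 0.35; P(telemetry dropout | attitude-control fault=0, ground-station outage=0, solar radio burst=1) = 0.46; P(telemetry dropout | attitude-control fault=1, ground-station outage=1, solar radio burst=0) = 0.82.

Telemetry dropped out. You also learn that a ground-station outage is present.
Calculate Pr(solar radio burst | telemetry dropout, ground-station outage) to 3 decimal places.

P(telemetry dropout | ground-station outage) = 0.76×0.533×0.741 + 0.89×0.533×0.259 + 0.82×0.467×0.741 + 0.91×0.467×0.259 = 0.300164 + 0.122862 + 0.283759 + 0.110067 = 0.816852
Restricting to configurations with solar radio burst present: 0.122862 + 0.110067 = 0.232929.
P(solar radio burst | telemetry dropout, ground-station outage) = 0.232929 / 0.816852 ≈ 0.285

Pr(solar radio burst | telemetry dropout, ground-station outage) ≈ 0.285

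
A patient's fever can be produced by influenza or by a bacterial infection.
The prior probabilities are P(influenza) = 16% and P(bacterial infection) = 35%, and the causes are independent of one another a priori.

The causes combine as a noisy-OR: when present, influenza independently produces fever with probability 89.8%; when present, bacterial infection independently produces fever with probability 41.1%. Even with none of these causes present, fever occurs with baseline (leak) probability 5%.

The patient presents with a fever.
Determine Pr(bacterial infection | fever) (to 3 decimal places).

Under noisy-OR, P(fever | causes) = 1 − (1−0.05)·∏(1−qᵢ) over the active causes.
Numerator (weight on configurations with bacterial infection): 0.129492 + 0.052804 = 0.182296
Denominator P(fever): 0.05*0.84*0.65 + 0.44045*0.84*0.35 + 0.9031*0.16*0.65 + 0.942926*0.16*0.35 = 0.303518
Posterior = 0.182296 / 0.303518 ≈ 0.601

Pr(bacterial infection | fever) ≈ 0.601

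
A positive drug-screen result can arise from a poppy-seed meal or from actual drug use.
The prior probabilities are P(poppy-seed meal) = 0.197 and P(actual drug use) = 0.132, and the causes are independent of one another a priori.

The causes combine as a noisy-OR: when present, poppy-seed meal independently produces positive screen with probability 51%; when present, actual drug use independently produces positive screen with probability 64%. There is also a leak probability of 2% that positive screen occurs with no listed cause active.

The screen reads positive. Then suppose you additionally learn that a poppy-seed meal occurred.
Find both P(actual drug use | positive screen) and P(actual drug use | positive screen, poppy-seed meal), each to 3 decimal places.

P(actual drug use | positive screen) ≈ 0.467; P(actual drug use | positive screen, poppy-seed meal) ≈ 0.195

Under noisy-OR, P(positive screen | causes) = 1 − (1−0.02)·∏(1−qᵢ) over the active causes.
By total probability over the 4 (poppy-seed meal, actual drug use) configurations:
  P(positive screen) = 0.02·0.803·0.868 + 0.6472·0.803·0.132 + 0.5198·0.197·0.868 + 0.827128·0.197·0.132
        = 0.013940 + 0.068601 + 0.088884 + 0.021509 = 0.192934
Configurations with actual drug use contribute 0.090110, so
  P(actual drug use | positive screen) = 0.090110 / 0.192934 ≈ 0.467

Now condition on the additional information:
By total probability over both values of actual drug use:
  P(positive screen | poppy-seed meal) = 0.5198×0.868 + 0.827128×0.132
        = 0.451186 + 0.109181 = 0.560367
The terms with actual drug use present sum to 0.109181, so
  P(actual drug use | positive screen, poppy-seed meal) = 0.109181 / 0.560367 ≈ 0.195
— poppy-seed meal explains away the evidence for actual drug use.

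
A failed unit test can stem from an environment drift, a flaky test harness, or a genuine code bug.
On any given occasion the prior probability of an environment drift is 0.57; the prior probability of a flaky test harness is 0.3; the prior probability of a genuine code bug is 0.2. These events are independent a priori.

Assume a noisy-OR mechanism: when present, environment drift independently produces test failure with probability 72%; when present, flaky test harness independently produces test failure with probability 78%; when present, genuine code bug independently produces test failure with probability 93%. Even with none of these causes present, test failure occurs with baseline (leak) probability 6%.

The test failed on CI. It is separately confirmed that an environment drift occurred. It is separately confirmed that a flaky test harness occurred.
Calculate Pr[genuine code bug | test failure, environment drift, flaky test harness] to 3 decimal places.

Under noisy-OR, P(test failure | causes) = 1 − (1−0.06)·∏(1−qᵢ) over the active causes.
Numerator (weight on configurations with genuine code bug): 0.995947·0.2 = 0.199189
Denominator P(test failure | environment drift, flaky test harness): 0.942096·0.8 + 0.995947·0.2 = 0.952866
Posterior = 0.199189 / 0.952866 ≈ 0.209

Pr[genuine code bug | test failure, environment drift, flaky test harness] ≈ 0.209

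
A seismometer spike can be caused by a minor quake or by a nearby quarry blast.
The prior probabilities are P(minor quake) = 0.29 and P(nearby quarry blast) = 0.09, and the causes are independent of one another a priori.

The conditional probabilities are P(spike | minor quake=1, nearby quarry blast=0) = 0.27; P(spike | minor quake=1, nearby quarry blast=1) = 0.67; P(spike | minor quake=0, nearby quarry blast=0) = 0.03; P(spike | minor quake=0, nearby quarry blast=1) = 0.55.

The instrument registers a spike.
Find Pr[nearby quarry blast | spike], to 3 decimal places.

P(spike) = 0.03*0.71*0.91 + 0.55*0.71*0.09 + 0.27*0.29*0.91 + 0.67*0.29*0.09 = 0.019383 + 0.035145 + 0.071253 + 0.017487 = 0.143268
Of this, 0.052632 comes from 0.035145 + 0.017487 (the nearby quarry blast=true cases).
P(nearby quarry blast | spike) = 0.052632 / 0.143268 ≈ 0.367

Pr[nearby quarry blast | spike] ≈ 0.367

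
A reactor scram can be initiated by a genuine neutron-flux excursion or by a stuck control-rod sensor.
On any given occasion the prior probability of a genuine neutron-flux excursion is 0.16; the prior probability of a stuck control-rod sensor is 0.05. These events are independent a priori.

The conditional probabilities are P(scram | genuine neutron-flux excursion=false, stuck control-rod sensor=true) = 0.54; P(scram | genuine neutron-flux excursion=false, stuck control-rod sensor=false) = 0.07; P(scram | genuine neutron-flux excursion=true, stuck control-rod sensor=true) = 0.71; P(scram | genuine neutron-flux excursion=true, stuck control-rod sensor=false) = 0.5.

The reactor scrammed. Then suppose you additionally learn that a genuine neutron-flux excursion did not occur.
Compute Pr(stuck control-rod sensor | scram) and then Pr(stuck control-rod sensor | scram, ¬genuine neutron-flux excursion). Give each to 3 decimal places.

Pr(stuck control-rod sensor | scram) ≈ 0.177; Pr(stuck control-rod sensor | scram, ¬genuine neutron-flux excursion) ≈ 0.289

Enumerate the 4 (genuine neutron-flux excursion, stuck control-rod sensor) configurations and weight by the priors:
  P(scram) = 0.07*0.84*0.95 + 0.54*0.84*0.05 + 0.5*0.16*0.95 + 0.71*0.16*0.05
        = 0.055860 + 0.022680 + 0.076000 + 0.005680 = 0.160220
Keeping only the stuck control-rod sensor-present terms gives 0.028360, so
  P(stuck control-rod sensor | scram) = 0.028360 / 0.160220 ≈ 0.177

With the extra evidence:
P(scram | ¬genuine neutron-flux excursion) = 0.07×0.95 + 0.54×0.05 = 0.066500 + 0.027000 = 0.093500
Of this, 0.027000 comes from 0.54×0.05 (the stuck control-rod sensor=true cases).
So P(stuck control-rod sensor | scram, ¬genuine neutron-flux excursion) = 0.027000/0.093500 ≈ 0.289.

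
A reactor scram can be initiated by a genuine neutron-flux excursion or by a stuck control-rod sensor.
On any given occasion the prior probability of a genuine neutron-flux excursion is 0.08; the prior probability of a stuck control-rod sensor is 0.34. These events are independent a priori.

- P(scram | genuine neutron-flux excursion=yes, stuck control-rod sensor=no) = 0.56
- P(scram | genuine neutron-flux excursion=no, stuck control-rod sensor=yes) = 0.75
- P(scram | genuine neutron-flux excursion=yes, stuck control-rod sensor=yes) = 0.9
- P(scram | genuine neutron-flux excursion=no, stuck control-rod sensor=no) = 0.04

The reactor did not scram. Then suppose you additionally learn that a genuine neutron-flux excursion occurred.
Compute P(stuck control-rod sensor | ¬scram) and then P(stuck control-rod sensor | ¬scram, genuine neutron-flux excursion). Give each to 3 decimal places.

Weight on stuck control-rod sensor=true, given the evidence: 0.078200 + 0.002720 = 0.080920
Normalizer over all consistent configurations: 0.96*0.92*0.66 + 0.25*0.92*0.34 + 0.44*0.08*0.66 + 0.1*0.08*0.34 = 0.687064
Posterior = 0.080920 / 0.687064 ≈ 0.118

With the extra evidence:
P(¬scram | genuine neutron-flux excursion) = 0.44×0.66 + 0.1×0.34 = 0.290400 + 0.034000 = 0.324400
Restricting to configurations with stuck control-rod sensor present: 0.1×0.34 = 0.034000.
P(stuck control-rod sensor | ¬scram, genuine neutron-flux excursion) = 0.034000 / 0.324400 ≈ 0.105

P(stuck control-rod sensor | ¬scram) ≈ 0.118; P(stuck control-rod sensor | ¬scram, genuine neutron-flux excursion) ≈ 0.105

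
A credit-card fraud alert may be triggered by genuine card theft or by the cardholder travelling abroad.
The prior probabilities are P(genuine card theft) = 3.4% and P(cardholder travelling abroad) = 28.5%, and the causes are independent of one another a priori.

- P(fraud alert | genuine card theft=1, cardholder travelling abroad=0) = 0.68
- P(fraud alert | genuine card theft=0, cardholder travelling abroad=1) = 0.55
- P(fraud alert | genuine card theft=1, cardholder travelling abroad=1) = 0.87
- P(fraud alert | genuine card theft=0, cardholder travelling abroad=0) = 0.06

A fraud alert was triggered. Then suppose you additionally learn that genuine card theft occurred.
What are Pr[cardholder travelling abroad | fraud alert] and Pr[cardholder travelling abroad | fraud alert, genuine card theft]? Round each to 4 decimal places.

Pr[cardholder travelling abroad | fraud alert] ≈ 0.7339; Pr[cardholder travelling abroad | fraud alert, genuine card theft] ≈ 0.3377

P(fraud alert) = 0.06·0.966·0.715 + 0.55·0.966·0.285 + 0.68·0.034·0.715 + 0.87·0.034·0.285 = 0.041441 + 0.151420 + 0.016531 + 0.008430 = 0.217822
Of this, 0.159850 comes from 0.151420 + 0.008430 (the cardholder travelling abroad=true cases).
P(cardholder travelling abroad | fraud alert) = 0.159850 / 0.217822 ≈ 0.7339

Now also conditioning on genuine card theft=true:
P(fraud alert | genuine card theft) = 0.68*0.715 + 0.87*0.285 = 0.486200 + 0.247950 = 0.734150
The cardholder travelling abroad-present share is 0.87*0.285 = 0.247950.
So P(cardholder travelling abroad | fraud alert, genuine card theft) = 0.247950/0.734150 ≈ 0.3377.
The drop from 0.7339 to 0.3377 is the explaining-away (discounting) effect.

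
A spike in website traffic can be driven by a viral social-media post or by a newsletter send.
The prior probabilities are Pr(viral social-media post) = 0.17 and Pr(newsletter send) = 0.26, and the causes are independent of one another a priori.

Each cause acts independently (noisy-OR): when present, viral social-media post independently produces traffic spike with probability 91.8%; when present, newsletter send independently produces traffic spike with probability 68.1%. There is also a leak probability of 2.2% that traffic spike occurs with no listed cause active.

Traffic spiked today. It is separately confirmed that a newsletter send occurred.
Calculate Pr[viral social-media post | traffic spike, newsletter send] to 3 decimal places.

Under noisy-OR, P(traffic spike | causes) = 1 − (1−0.022)·∏(1−qᵢ) over the active causes.
Weight on viral social-media post=true, given the evidence: 0.974417·0.17 = 0.165651
Denominator P(traffic spike | newsletter send): 0.688018·0.83 + 0.974417·0.17 = 0.736706
Posterior = 0.165651 / 0.736706 ≈ 0.225

Pr[viral social-media post | traffic spike, newsletter send] ≈ 0.225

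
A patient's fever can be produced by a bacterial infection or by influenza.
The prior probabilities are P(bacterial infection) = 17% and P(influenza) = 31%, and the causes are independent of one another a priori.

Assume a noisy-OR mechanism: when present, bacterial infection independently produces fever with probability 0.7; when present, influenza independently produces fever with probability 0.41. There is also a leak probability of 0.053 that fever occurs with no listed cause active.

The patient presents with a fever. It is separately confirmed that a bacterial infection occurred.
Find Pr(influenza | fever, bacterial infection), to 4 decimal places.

Under noisy-OR, P(fever | causes) = 1 − (1−0.053)·∏(1−qᵢ) over the active causes.
Enumerate both values of influenza and weight by the priors:
  P(fever | bacterial infection) = 0.7159×0.69 + 0.832381×0.31
        = 0.493971 + 0.258038 = 0.752009
The terms with influenza present sum to 0.258038, so
  P(influenza | fever, bacterial infection) = 0.258038 / 0.752009 ≈ 0.3431

Pr(influenza | fever, bacterial infection) ≈ 0.3431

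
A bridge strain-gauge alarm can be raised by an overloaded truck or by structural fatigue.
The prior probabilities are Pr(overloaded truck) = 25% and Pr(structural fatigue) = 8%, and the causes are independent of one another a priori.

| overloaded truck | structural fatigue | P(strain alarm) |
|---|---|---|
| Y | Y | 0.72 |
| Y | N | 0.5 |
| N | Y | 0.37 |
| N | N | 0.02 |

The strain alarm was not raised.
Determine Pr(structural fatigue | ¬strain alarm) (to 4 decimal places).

P(¬strain alarm) = 0.98·0.75·0.92 + 0.63·0.75·0.08 + 0.5·0.25·0.92 + 0.28·0.25·0.08 = 0.676200 + 0.037800 + 0.115000 + 0.005600 = 0.834600
The structural fatigue-present share is 0.037800 + 0.005600 = 0.043400.
P(structural fatigue | ¬strain alarm) = 0.043400 / 0.834600 ≈ 0.0520

Pr(structural fatigue | ¬strain alarm) ≈ 0.0520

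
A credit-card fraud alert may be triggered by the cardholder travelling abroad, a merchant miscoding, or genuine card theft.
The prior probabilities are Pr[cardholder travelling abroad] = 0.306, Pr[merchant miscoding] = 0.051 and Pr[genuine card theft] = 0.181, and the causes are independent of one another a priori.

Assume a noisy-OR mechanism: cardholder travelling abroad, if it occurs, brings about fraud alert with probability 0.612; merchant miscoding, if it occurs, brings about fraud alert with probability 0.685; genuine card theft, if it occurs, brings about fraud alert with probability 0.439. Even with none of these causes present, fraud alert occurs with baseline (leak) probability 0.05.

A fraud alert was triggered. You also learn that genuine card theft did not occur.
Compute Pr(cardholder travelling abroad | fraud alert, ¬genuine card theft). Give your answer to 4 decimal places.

Pr(cardholder travelling abroad | fraud alert, ¬genuine card theft) ≈ 0.7735

Under noisy-OR, P(fraud alert | causes) = 1 − (1−0.05)·∏(1−qᵢ) over the active causes.
By total probability over the 4 (cardholder travelling abroad, merchant miscoding) configurations:
  P(fraud alert | ¬genuine card theft) = 0.05×0.694×0.949 + 0.70075×0.694×0.051 + 0.6314×0.306×0.949 + 0.883891×0.306×0.051
        = 0.032930 + 0.024802 + 0.183355 + 0.013794 = 0.254881
The terms with cardholder travelling abroad present sum to 0.197149, so
  P(cardholder travelling abroad | fraud alert, ¬genuine card theft) = 0.197149 / 0.254881 ≈ 0.7735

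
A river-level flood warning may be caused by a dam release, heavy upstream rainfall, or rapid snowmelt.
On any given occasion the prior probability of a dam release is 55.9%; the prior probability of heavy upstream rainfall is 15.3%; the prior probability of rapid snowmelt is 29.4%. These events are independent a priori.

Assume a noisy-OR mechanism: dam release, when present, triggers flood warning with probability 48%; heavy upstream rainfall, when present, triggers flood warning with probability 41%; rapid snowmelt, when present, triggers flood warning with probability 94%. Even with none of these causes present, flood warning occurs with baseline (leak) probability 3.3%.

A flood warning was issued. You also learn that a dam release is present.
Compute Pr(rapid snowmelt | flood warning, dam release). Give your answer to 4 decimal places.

Pr(rapid snowmelt | flood warning, dam release) ≈ 0.4335

Under noisy-OR, P(flood warning | causes) = 1 − (1−0.033)·∏(1−qᵢ) over the active causes.
Weight on rapid snowmelt=true, given the evidence: 0.241505 + 0.044181 = 0.285686
The normalizing constant is 0.49716*0.847*0.706 + 0.96983*0.847*0.294 + 0.703324*0.153*0.706 + 0.982199*0.153*0.294 = 0.658951
P(rapid snowmelt | flood warning, dam release) = 0.285686/0.658951 ≈ 0.4335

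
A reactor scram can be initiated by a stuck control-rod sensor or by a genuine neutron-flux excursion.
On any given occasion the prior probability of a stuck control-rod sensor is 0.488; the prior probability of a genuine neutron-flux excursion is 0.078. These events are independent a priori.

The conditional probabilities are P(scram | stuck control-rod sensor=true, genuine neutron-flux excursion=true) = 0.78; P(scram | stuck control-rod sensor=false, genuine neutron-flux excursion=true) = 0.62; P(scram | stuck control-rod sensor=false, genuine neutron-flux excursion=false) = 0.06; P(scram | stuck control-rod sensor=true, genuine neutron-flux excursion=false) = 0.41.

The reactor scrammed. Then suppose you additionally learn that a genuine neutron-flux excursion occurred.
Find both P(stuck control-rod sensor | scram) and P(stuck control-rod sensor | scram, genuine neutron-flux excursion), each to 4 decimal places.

P(stuck control-rod sensor | scram) ≈ 0.8014; P(stuck control-rod sensor | scram, genuine neutron-flux excursion) ≈ 0.5453

Enumerate the 4 (stuck control-rod sensor, genuine neutron-flux excursion) configurations and weight by the priors:
  P(scram) = 0.06·0.512·0.922 + 0.62·0.512·0.078 + 0.41·0.488·0.922 + 0.78·0.488·0.078
        = 0.028324 + 0.024760 + 0.184474 + 0.029690 = 0.267248
Configurations with stuck control-rod sensor contribute 0.214164, so
  P(stuck control-rod sensor | scram) = 0.214164 / 0.267248 ≈ 0.8014

With the extra evidence:
Numerator (weight on configurations with stuck control-rod sensor): 0.78×0.488 = 0.380640
The normalizing constant is 0.62×0.512 + 0.78×0.488 = 0.698080
P(stuck control-rod sensor | scram, genuine neutron-flux excursion) = 0.380640/0.698080 ≈ 0.5453
This is intercausal reasoning (explaining away): once genuine neutron-flux excursion accounts for the scram, stuck control-rod sensor becomes less likely.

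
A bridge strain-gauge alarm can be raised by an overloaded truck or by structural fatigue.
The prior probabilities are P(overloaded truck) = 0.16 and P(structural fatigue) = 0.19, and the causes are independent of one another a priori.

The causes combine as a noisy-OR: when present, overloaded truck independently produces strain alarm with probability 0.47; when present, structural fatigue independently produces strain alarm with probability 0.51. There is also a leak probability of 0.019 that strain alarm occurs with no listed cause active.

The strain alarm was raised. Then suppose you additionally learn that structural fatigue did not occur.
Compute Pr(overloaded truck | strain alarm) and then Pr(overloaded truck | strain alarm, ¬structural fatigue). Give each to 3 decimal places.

Under noisy-OR, P(strain alarm | causes) = 1 − (1−0.019)·∏(1−qᵢ) over the active causes.
Weight on overloaded truck=true, given the evidence: 0.062217 + 0.022655 = 0.084872
Normalizer over all consistent configurations: 0.019*0.84*0.81 + 0.51931*0.84*0.19 + 0.48007*0.16*0.81 + 0.745234*0.16*0.19 = 0.180682
P(overloaded truck | strain alarm) = 0.084872/0.180682 ≈ 0.470

Now condition on the additional information:
For the numerator, keep only overloaded truck=true terms: 0.48007×0.16 = 0.076811
Normalizer over all consistent configurations: 0.019×0.84 + 0.48007×0.16 = 0.092771
Posterior = 0.076811 / 0.092771 ≈ 0.828
With structural fatigue excluded, overloaded truck must carry more of the explanatory weight for the strain alarm.

Pr(overloaded truck | strain alarm) ≈ 0.470; Pr(overloaded truck | strain alarm, ¬structural fatigue) ≈ 0.828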